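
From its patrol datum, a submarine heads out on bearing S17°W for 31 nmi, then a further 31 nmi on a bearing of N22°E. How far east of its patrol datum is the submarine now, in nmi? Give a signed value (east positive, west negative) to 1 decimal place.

Leg 1 (S17°W, 31 nmi): east 31 sin 197° = -9.06, north 31 cos 197° = -29.65
Leg 2 (N22°E, 31 nmi): east 31 sin 22° = 11.61, north 31 cos 22° = 28.74
Net east component: 2.55 nmi.

2.5 nmi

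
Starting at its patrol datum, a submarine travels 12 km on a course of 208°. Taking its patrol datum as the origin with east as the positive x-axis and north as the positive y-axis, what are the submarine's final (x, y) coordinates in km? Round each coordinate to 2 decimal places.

Leg 1 (208°, 12 km): east 12 sin 208° = -5.63, north 12 cos 208° = -10.60
Summing: -5.63 km east, -10.60 km north → (-5.63, -10.60).

(-5.63, -10.60)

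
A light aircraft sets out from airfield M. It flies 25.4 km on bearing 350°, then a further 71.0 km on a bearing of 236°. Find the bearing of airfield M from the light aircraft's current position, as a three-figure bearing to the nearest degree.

077°

Leg 1 (350°, 25.4 km): east 25.4 sin 350° = -4.41, north 25.4 cos 350° = 25.01
Leg 2 (236°, 71.0 km): east 71.0 sin 236° = -58.86, north 71.0 cos 236° = -39.70
Net displacement: -63.27 east, -14.69 north. Direction back to start is (63.27, 14.69): bearing = atan2(63.27, 14.69) mod 360° = 76.93° ≈ 077°.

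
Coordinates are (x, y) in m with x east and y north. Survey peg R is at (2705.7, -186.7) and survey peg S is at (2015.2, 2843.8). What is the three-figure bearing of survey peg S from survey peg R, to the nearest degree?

347°

Δeast = 2015.2 − 2705.7 = -690.50; Δnorth = 2843.8 − -186.7 = 3030.50.
Bearing = atan2(Δeast, Δnorth) mod 360° = 347.16° ≈ 347°.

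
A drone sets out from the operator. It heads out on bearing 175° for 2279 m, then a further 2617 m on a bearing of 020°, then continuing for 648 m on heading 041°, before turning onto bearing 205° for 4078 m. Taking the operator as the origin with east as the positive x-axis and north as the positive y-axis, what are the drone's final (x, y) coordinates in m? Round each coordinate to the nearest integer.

Leg 1 (175°, 2279 m): east 2279 sin 175° = 198.63, north 2279 cos 175° = -2270.33
Leg 2 (020°, 2617 m): east 2617 sin 20° = 895.07, north 2617 cos 20° = 2459.18
Leg 3 (041°, 648 m): east 648 sin 41° = 425.13, north 648 cos 41° = 489.05
Leg 4 (205°, 4078 m): east 4078 sin 205° = -1723.44, north 4078 cos 205° = -3695.92
Summing: -204.62 m east, -3018.02 m north → (-205, -3018).

(-205, -3018)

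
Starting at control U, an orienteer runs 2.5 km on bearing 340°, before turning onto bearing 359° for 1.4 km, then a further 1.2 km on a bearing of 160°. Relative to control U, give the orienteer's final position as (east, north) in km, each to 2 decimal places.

Leg 1 (340°, 2.5 km): east 2.5 sin 340° = -0.86, north 2.5 cos 340° = 2.35
Leg 2 (359°, 1.4 km): east 1.4 sin 359° = -0.02, north 1.4 cos 359° = 1.40
Leg 3 (160°, 1.2 km): east 1.2 sin 160° = 0.41, north 1.2 cos 160° = -1.13
Summing: -0.47 km east, 2.62 km north → (-0.47, 2.62).

(-0.47, 2.62)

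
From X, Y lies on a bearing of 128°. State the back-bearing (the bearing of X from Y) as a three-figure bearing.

Back-bearing = 128° + 180° = 308°.

308°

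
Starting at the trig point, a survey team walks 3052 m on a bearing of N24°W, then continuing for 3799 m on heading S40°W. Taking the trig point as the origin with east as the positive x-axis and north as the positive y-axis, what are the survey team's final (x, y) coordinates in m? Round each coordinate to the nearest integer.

Leg 1 (N24°W, 3052 m): east 3052 sin 336° = -1241.36, north 3052 cos 336° = 2788.14
Leg 2 (S40°W, 3799 m): east 3799 sin 220° = -2441.95, north 3799 cos 220° = -2910.20
Summing: -3683.31 m east, -122.06 m north → (-3683, -122).

(-3683, -122)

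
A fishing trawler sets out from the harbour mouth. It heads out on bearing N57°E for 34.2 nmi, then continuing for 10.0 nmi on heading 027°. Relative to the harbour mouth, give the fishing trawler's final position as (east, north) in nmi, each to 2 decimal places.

(33.22, 27.54)

Leg 1 (N57°E, 34.2 nmi): east 34.2 sin 57° = 28.68, north 34.2 cos 57° = 18.63
Leg 2 (027°, 10.0 nmi): east 10.0 sin 27° = 4.54, north 10.0 cos 27° = 8.91
Summing: 33.22 nmi east, 27.54 nmi north → (33.22, 27.54).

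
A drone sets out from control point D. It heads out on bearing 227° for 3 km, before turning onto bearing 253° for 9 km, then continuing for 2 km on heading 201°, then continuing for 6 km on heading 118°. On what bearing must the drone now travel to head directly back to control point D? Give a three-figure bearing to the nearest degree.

034°

Leg 1 (227°, 3 km): east 3 sin 227° = -2.19, north 3 cos 227° = -2.05
Leg 2 (253°, 9 km): east 9 sin 253° = -8.61, north 9 cos 253° = -2.63
Leg 3 (201°, 2 km): east 2 sin 201° = -0.72, north 2 cos 201° = -1.87
Leg 4 (118°, 6 km): east 6 sin 118° = 5.30, north 6 cos 118° = -2.82
Net displacement: -6.22 east, -9.36 north. Direction back to start is (6.22, 9.36): bearing = atan2(6.22, 9.36) mod 360° = 33.60° ≈ 034°.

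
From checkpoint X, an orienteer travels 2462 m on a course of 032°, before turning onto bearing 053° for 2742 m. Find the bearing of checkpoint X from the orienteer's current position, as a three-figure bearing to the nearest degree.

223°

Leg 1 (032°, 2462 m): east 2462 sin 32° = 1304.66, north 2462 cos 32° = 2087.89
Leg 2 (053°, 2742 m): east 2742 sin 53° = 2189.86, north 2742 cos 53° = 1650.18
Net displacement: 3494.52 east, 3738.07 north. Direction back to start is (-3494.52, -3738.07): bearing = atan2(-3494.52, -3738.07) mod 360° = 223.07° ≈ 223°.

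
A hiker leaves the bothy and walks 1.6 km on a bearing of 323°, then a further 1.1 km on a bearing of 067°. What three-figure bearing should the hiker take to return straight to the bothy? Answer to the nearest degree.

182°

Leg 1 (323°, 1.6 km): east 1.6 sin 323° = -0.96, north 1.6 cos 323° = 1.28
Leg 2 (067°, 1.1 km): east 1.1 sin 67° = 1.01, north 1.1 cos 67° = 0.43
Net displacement: 0.05 east, 1.71 north. Direction back to start is (-0.05, -1.71): bearing = atan2(-0.05, -1.71) mod 360° = 181.67° ≈ 182°.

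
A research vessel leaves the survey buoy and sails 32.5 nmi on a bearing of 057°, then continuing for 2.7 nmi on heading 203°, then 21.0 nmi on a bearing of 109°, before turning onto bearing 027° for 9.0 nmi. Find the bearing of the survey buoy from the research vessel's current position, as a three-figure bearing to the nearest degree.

Leg 1 (057°, 32.5 nmi): east 32.5 sin 57° = 27.26, north 32.5 cos 57° = 17.70
Leg 2 (203°, 2.7 nmi): east 2.7 sin 203° = -1.05, north 2.7 cos 203° = -2.49
Leg 3 (109°, 21.0 nmi): east 21.0 sin 109° = 19.86, north 21.0 cos 109° = -6.84
Leg 4 (027°, 9.0 nmi): east 9.0 sin 27° = 4.09, north 9.0 cos 27° = 8.02
Net displacement: 50.14 east, 16.40 north. Direction back to start is (-50.14, -16.40): bearing = atan2(-50.14, -16.40) mod 360° = 251.89° ≈ 252°.

252°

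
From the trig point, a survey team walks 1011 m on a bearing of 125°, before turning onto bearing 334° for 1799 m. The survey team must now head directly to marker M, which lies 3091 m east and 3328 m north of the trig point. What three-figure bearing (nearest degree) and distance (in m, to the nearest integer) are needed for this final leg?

053°, 3816 m

Leg 1 (125°, 1011 m): east 1011 sin 125° = 828.16, north 1011 cos 125° = -579.89
Leg 2 (334°, 1799 m): east 1799 sin 334° = -788.63, north 1799 cos 334° = 1616.93
Current position: (39.53, 1037.04). Target: (3091, 3328). Remaining: Δeast = 3051.47, Δnorth = 2290.96.
Bearing = atan2(3051.47, 2290.96) mod 360° = 53.10°; distance = √((3051.47)² + (2290.96)²) = 3815.747 m.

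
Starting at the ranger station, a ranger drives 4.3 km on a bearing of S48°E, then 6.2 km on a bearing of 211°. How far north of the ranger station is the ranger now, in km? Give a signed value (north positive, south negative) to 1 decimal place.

-8.2 km

Leg 1 (S48°E, 4.3 km): east 4.3 sin 132° = 3.20, north 4.3 cos 132° = -2.88
Leg 2 (211°, 6.2 km): east 6.2 sin 211° = -3.19, north 6.2 cos 211° = -5.31
Net north component: -8.19 km.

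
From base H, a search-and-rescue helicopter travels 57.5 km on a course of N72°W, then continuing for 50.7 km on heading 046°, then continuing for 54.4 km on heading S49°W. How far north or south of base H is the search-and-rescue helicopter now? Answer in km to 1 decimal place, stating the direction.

17.3 km north

Leg 1 (N72°W, 57.5 km): east 57.5 sin 288° = -54.69, north 57.5 cos 288° = 17.77
Leg 2 (046°, 50.7 km): east 50.7 sin 46° = 36.47, north 50.7 cos 46° = 35.22
Leg 3 (S49°W, 54.4 km): east 54.4 sin 229° = -41.06, north 54.4 cos 229° = -35.69
Net north component: 17.30 km.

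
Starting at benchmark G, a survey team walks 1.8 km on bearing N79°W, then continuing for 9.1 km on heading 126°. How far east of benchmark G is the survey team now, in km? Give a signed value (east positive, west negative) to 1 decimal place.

Leg 1 (N79°W, 1.8 km): east 1.8 sin 281° = -1.77, north 1.8 cos 281° = 0.34
Leg 2 (126°, 9.1 km): east 9.1 sin 126° = 7.36, north 9.1 cos 126° = -5.35
Net east component: 5.60 km.

5.6 km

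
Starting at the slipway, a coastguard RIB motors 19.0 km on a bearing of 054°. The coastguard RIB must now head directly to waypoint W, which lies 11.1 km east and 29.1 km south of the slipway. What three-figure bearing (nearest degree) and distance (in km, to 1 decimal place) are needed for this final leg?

186°, 40.5 km

Leg 1 (054°, 19.0 km): east 19.0 sin 54° = 15.37, north 19.0 cos 54° = 11.17
Current position: (15.37, 11.17). Target: (11.1, -29.1). Remaining: Δeast = -4.27, Δnorth = -40.27.
Bearing = atan2(-4.27, -40.27) mod 360° = 186.05°; distance = √((-4.27)² + (-40.27)²) = 40.494 km.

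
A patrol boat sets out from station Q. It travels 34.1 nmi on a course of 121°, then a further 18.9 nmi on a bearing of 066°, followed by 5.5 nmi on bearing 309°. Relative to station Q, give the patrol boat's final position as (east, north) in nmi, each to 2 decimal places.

(42.22, -6.41)

Leg 1 (121°, 34.1 nmi): east 34.1 sin 121° = 29.23, north 34.1 cos 121° = -17.56
Leg 2 (066°, 18.9 nmi): east 18.9 sin 66° = 17.27, north 18.9 cos 66° = 7.69
Leg 3 (309°, 5.5 nmi): east 5.5 sin 309° = -4.27, north 5.5 cos 309° = 3.46
Summing: 42.22 nmi east, -6.41 nmi north → (42.22, -6.41).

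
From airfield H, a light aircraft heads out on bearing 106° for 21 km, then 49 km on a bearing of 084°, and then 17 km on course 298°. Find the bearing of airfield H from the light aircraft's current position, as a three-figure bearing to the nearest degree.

Leg 1 (106°, 21 km): east 21 sin 106° = 20.19, north 21 cos 106° = -5.79
Leg 2 (084°, 49 km): east 49 sin 84° = 48.73, north 49 cos 84° = 5.12
Leg 3 (298°, 17 km): east 17 sin 298° = -15.01, north 17 cos 298° = 7.98
Net displacement: 53.91 east, 7.31 north. Direction back to start is (-53.91, -7.31): bearing = atan2(-53.91, -7.31) mod 360° = 262.27° ≈ 262°.

262°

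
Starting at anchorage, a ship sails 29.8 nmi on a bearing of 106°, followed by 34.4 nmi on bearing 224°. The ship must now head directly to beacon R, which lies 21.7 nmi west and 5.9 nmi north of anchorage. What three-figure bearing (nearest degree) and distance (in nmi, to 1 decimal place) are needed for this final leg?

Leg 1 (106°, 29.8 nmi): east 29.8 sin 106° = 28.65, north 29.8 cos 106° = -8.21
Leg 2 (224°, 34.4 nmi): east 34.4 sin 224° = -23.90, north 34.4 cos 224° = -24.75
Current position: (4.75, -32.96). Target: (-21.7, 5.9). Remaining: Δeast = -26.45, Δnorth = 38.86.
Bearing = atan2(-26.45, 38.86) mod 360° = 325.76°; distance = √((-26.45)² + (38.86)²) = 47.007 nmi.

326°, 47.0 nmi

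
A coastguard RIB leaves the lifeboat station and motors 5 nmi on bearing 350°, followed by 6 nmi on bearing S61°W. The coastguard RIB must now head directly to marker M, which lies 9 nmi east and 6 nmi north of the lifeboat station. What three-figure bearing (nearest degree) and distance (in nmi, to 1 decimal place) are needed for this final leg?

075°, 15.6 nmi

Leg 1 (350°, 5 nmi): east 5 sin 350° = -0.87, north 5 cos 350° = 4.92
Leg 2 (S61°W, 6 nmi): east 6 sin 241° = -5.25, north 6 cos 241° = -2.91
Current position: (-6.12, 2.02). Target: (9, 6). Remaining: Δeast = 15.12, Δnorth = 3.98.
Bearing = atan2(15.12, 3.98) mod 360° = 75.23°; distance = √((15.12)² + (3.98)²) = 15.632 nmi.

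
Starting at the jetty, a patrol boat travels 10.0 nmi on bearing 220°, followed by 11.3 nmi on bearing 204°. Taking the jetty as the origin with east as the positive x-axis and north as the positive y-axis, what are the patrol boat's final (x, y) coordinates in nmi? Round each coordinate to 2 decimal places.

Leg 1 (220°, 10.0 nmi): east 10.0 sin 220° = -6.43, north 10.0 cos 220° = -7.66
Leg 2 (204°, 11.3 nmi): east 11.3 sin 204° = -4.60, north 11.3 cos 204° = -10.32
Summing: -11.02 nmi east, -17.98 nmi north → (-11.02, -17.98).

(-11.02, -17.98)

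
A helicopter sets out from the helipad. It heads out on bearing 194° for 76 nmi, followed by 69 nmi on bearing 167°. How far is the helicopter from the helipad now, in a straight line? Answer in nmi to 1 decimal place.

141.0 nmi

Leg 1 (194°, 76 nmi): east 76 sin 194° = -18.39, north 76 cos 194° = -73.74
Leg 2 (167°, 69 nmi): east 69 sin 167° = 15.52, north 69 cos 167° = -67.23
Net: -2.86 east, -140.97 north. Distance = √((-2.86)² + (-140.97)²) = 141.003 nmi.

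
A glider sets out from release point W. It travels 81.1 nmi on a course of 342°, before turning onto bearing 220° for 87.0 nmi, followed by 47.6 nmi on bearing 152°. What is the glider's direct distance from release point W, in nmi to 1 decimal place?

Leg 1 (342°, 81.1 nmi): east 81.1 sin 342° = -25.06, north 81.1 cos 342° = 77.13
Leg 2 (220°, 87.0 nmi): east 87.0 sin 220° = -55.92, north 87.0 cos 220° = -66.65
Leg 3 (152°, 47.6 nmi): east 47.6 sin 152° = 22.35, north 47.6 cos 152° = -42.03
Net: -58.64 east, -31.54 north. Distance = √((-58.64)² + (-31.54)²) = 66.583 nmi.

66.6 nmi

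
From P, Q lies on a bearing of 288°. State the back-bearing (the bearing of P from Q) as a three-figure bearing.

108°

Back-bearing = 288° − 180° = 108°.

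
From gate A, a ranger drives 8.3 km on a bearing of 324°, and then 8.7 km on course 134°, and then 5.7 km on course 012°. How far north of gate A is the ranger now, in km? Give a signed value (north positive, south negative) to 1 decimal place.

Leg 1 (324°, 8.3 km): east 8.3 sin 324° = -4.88, north 8.3 cos 324° = 6.71
Leg 2 (134°, 8.7 km): east 8.7 sin 134° = 6.26, north 8.7 cos 134° = -6.04
Leg 3 (012°, 5.7 km): east 5.7 sin 12° = 1.19, north 5.7 cos 12° = 5.58
Net north component: 6.25 km.

6.2 km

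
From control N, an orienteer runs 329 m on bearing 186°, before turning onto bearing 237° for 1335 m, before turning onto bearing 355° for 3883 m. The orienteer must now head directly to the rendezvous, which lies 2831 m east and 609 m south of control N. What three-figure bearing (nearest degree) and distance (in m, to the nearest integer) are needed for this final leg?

Leg 1 (186°, 329 m): east 329 sin 186° = -34.39, north 329 cos 186° = -327.20
Leg 2 (237°, 1335 m): east 1335 sin 237° = -1119.63, north 1335 cos 237° = -727.09
Leg 3 (355°, 3883 m): east 3883 sin 355° = -338.43, north 3883 cos 355° = 3868.22
Current position: (-1492.44, 2813.93). Target: (2831, -609). Remaining: Δeast = 4323.44, Δnorth = -3422.93.
Bearing = atan2(4323.44, -3422.93) mod 360° = 128.37°; distance = √((4323.44)² + (-3422.93)²) = 5514.400 m.

128°, 5514 m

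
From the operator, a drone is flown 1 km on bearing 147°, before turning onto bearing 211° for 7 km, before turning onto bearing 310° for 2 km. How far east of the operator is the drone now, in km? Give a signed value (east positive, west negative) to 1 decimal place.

Leg 1 (147°, 1 km): east 1 sin 147° = 0.54, north 1 cos 147° = -0.84
Leg 2 (211°, 7 km): east 7 sin 211° = -3.61, north 7 cos 211° = -6.00
Leg 3 (310°, 2 km): east 2 sin 310° = -1.53, north 2 cos 310° = 1.29
Net east component: -4.59 km.

-4.6 km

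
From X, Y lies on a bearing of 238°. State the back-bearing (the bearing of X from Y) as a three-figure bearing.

058°

Back-bearing = 238° − 180° = 058°.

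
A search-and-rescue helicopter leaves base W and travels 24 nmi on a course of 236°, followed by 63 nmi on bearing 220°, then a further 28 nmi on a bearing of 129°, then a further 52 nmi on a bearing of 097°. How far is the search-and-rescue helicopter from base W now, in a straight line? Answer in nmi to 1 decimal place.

86.6 nmi

Leg 1 (236°, 24 nmi): east 24 sin 236° = -19.90, north 24 cos 236° = -13.42
Leg 2 (220°, 63 nmi): east 63 sin 220° = -40.50, north 63 cos 220° = -48.26
Leg 3 (129°, 28 nmi): east 28 sin 129° = 21.76, north 28 cos 129° = -17.62
Leg 4 (097°, 52 nmi): east 52 sin 97° = 51.61, north 52 cos 97° = -6.34
Net: 12.98 east, -85.64 north. Distance = √((12.98)² + (-85.64)²) = 86.618 nmi.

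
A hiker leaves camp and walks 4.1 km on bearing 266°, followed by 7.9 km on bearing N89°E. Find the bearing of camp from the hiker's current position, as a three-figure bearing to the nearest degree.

Leg 1 (266°, 4.1 km): east 4.1 sin 266° = -4.09, north 4.1 cos 266° = -0.29
Leg 2 (N89°E, 7.9 km): east 7.9 sin 89° = 7.90, north 7.9 cos 89° = 0.14
Net displacement: 3.81 east, -0.15 north. Direction back to start is (-3.81, 0.15): bearing = atan2(-3.81, 0.15) mod 360° = 272.23° ≈ 272°.

272°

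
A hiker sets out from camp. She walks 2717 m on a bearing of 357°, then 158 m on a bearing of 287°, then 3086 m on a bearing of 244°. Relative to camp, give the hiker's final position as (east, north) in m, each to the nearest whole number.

(-3067, 1407)

Leg 1 (357°, 2717 m): east 2717 sin 357° = -142.20, north 2717 cos 357° = 2713.28
Leg 2 (287°, 158 m): east 158 sin 287° = -151.10, north 158 cos 287° = 46.19
Leg 3 (244°, 3086 m): east 3086 sin 244° = -2773.68, north 3086 cos 244° = -1352.81
Summing: -3066.97 m east, 1406.66 m north → (-3067, 1407).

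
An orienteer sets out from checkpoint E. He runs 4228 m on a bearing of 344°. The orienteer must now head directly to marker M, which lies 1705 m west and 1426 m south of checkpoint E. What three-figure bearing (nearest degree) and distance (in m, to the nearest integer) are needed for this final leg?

Leg 1 (344°, 4228 m): east 4228 sin 344° = -1165.39, north 4228 cos 344° = 4064.21
Current position: (-1165.39, 4064.21). Target: (-1705, -1426). Remaining: Δeast = -539.61, Δnorth = -5490.21.
Bearing = atan2(-539.61, -5490.21) mod 360° = 185.61°; distance = √((-539.61)² + (-5490.21)²) = 5516.668 m.

186°, 5517 m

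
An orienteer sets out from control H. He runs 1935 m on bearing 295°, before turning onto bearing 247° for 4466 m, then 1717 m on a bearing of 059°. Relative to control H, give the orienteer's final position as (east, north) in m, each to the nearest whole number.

(-4393, -43)

Leg 1 (295°, 1935 m): east 1935 sin 295° = -1753.71, north 1935 cos 295° = 817.77
Leg 2 (247°, 4466 m): east 4466 sin 247° = -4110.97, north 4466 cos 247° = -1745.01
Leg 3 (059°, 1717 m): east 1717 sin 59° = 1471.76, north 1717 cos 59° = 884.32
Summing: -4392.92 m east, -42.92 m north → (-4393, -43).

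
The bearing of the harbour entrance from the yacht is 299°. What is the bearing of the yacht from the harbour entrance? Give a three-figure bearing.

119°

Back-bearing = 299° − 180° = 119°.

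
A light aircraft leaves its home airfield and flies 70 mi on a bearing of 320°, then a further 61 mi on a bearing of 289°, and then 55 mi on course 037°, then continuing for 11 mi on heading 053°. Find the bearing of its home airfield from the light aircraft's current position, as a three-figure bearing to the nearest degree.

Leg 1 (320°, 70 mi): east 70 sin 320° = -45.00, north 70 cos 320° = 53.62
Leg 2 (289°, 61 mi): east 61 sin 289° = -57.68, north 61 cos 289° = 19.86
Leg 3 (037°, 55 mi): east 55 sin 37° = 33.10, north 55 cos 37° = 43.92
Leg 4 (053°, 11 mi): east 11 sin 53° = 8.78, north 11 cos 53° = 6.62
Net displacement: -60.79 east, 124.03 north. Direction back to start is (60.79, -124.03): bearing = atan2(60.79, -124.03) mod 360° = 153.89° ≈ 154°.

154°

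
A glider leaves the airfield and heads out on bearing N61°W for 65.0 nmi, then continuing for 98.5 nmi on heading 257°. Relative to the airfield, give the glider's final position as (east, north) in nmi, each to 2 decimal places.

Leg 1 (N61°W, 65.0 nmi): east 65.0 sin 299° = -56.85, north 65.0 cos 299° = 31.51
Leg 2 (257°, 98.5 nmi): east 98.5 sin 257° = -95.98, north 98.5 cos 257° = -22.16
Summing: -152.83 nmi east, 9.35 nmi north → (-152.83, 9.35).

(-152.83, 9.35)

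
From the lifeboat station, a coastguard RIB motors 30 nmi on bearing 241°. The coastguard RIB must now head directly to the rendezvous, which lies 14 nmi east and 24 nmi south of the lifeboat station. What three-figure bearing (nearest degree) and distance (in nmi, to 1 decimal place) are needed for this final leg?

Leg 1 (241°, 30 nmi): east 30 sin 241° = -26.24, north 30 cos 241° = -14.54
Current position: (-26.24, -14.54). Target: (14, -24). Remaining: Δeast = 40.24, Δnorth = -9.46.
Bearing = atan2(40.24, -9.46) mod 360° = 103.22°; distance = √((40.24)² + (-9.46)²) = 41.335 nmi.

103°, 41.3 nmi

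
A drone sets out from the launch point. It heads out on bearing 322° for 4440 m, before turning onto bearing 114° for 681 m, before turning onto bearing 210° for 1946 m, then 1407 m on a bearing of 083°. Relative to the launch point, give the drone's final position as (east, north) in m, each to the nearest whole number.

Leg 1 (322°, 4440 m): east 4440 sin 322° = -2733.54, north 4440 cos 322° = 3498.77
Leg 2 (114°, 681 m): east 681 sin 114° = 622.12, north 681 cos 114° = -276.99
Leg 3 (210°, 1946 m): east 1946 sin 210° = -973.00, north 1946 cos 210° = -1685.29
Leg 4 (083°, 1407 m): east 1407 sin 83° = 1396.51, north 1407 cos 83° = 171.47
Summing: -1687.90 m east, 1707.96 m north → (-1688, 1708).

(-1688, 1708)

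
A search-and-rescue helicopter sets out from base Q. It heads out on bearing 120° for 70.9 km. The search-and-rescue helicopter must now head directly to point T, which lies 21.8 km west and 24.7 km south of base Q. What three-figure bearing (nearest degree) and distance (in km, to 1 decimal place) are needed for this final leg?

277°, 83.9 km

Leg 1 (120°, 70.9 km): east 70.9 sin 120° = 61.40, north 70.9 cos 120° = -35.45
Current position: (61.40, -35.45). Target: (-21.8, -24.7). Remaining: Δeast = -83.20, Δnorth = 10.75.
Bearing = atan2(-83.20, 10.75) mod 360° = 277.36°; distance = √((-83.20)² + (10.75)²) = 83.893 km.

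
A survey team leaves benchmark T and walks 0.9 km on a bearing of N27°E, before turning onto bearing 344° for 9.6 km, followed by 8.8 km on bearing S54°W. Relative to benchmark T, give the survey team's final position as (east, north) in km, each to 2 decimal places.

(-9.36, 4.86)

Leg 1 (N27°E, 0.9 km): east 0.9 sin 27° = 0.41, north 0.9 cos 27° = 0.80
Leg 2 (344°, 9.6 km): east 9.6 sin 344° = -2.65, north 9.6 cos 344° = 9.23
Leg 3 (S54°W, 8.8 km): east 8.8 sin 234° = -7.12, north 8.8 cos 234° = -5.17
Summing: -9.36 km east, 4.86 km north → (-9.36, 4.86).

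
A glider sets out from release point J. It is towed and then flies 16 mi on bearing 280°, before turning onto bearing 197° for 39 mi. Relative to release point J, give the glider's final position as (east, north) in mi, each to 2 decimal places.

Leg 1 (280°, 16 mi): east 16 sin 280° = -15.76, north 16 cos 280° = 2.78
Leg 2 (197°, 39 mi): east 39 sin 197° = -11.40, north 39 cos 197° = -37.30
Summing: -27.16 mi east, -34.52 mi north → (-27.16, -34.52).

(-27.16, -34.52)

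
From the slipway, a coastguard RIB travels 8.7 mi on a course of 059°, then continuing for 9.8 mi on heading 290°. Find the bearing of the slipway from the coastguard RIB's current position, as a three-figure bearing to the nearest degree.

167°

Leg 1 (059°, 8.7 mi): east 8.7 sin 59° = 7.46, north 8.7 cos 59° = 4.48
Leg 2 (290°, 9.8 mi): east 9.8 sin 290° = -9.21, north 9.8 cos 290° = 3.35
Net displacement: -1.75 east, 7.83 north. Direction back to start is (1.75, -7.83): bearing = atan2(1.75, -7.83) mod 360° = 167.39° ≈ 167°.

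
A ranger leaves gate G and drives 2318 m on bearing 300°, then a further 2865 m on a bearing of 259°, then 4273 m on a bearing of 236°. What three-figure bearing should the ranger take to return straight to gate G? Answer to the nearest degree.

078°

Leg 1 (300°, 2318 m): east 2318 sin 300° = -2007.45, north 2318 cos 300° = 1159.00
Leg 2 (259°, 2865 m): east 2865 sin 259° = -2812.36, north 2865 cos 259° = -546.67
Leg 3 (236°, 4273 m): east 4273 sin 236° = -3542.48, north 4273 cos 236° = -2389.43
Net displacement: -8362.29 east, -1777.10 north. Direction back to start is (8362.29, 1777.10): bearing = atan2(8362.29, 1777.10) mod 360° = 78.00° ≈ 078°.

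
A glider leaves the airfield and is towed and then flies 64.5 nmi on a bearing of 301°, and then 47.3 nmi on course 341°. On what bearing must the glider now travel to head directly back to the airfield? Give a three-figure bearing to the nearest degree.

138°

Leg 1 (301°, 64.5 nmi): east 64.5 sin 301° = -55.29, north 64.5 cos 301° = 33.22
Leg 2 (341°, 47.3 nmi): east 47.3 sin 341° = -15.40, north 47.3 cos 341° = 44.72
Net displacement: -70.69 east, 77.94 north. Direction back to start is (70.69, -77.94): bearing = atan2(70.69, -77.94) mod 360° = 137.80° ≈ 138°.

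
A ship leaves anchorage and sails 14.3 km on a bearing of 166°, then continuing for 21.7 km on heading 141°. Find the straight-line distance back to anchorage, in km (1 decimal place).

35.2 km

Leg 1 (166°, 14.3 km): east 14.3 sin 166° = 3.46, north 14.3 cos 166° = -13.88
Leg 2 (141°, 21.7 km): east 21.7 sin 141° = 13.66, north 21.7 cos 141° = -16.86
Net: 17.12 east, -30.74 north. Distance = √((17.12)² + (-30.74)²) = 35.183 km.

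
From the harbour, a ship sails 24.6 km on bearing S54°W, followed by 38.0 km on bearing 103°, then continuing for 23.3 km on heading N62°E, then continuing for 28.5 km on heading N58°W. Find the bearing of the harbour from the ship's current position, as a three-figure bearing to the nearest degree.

257°

Leg 1 (S54°W, 24.6 km): east 24.6 sin 234° = -19.90, north 24.6 cos 234° = -14.46
Leg 2 (103°, 38.0 km): east 38.0 sin 103° = 37.03, north 38.0 cos 103° = -8.55
Leg 3 (N62°E, 23.3 km): east 23.3 sin 62° = 20.57, north 23.3 cos 62° = 10.94
Leg 4 (N58°W, 28.5 km): east 28.5 sin 302° = -24.17, north 28.5 cos 302° = 15.10
Net displacement: 13.53 east, 3.03 north. Direction back to start is (-13.53, -3.03): bearing = atan2(-13.53, -3.03) mod 360° = 257.36° ≈ 257°.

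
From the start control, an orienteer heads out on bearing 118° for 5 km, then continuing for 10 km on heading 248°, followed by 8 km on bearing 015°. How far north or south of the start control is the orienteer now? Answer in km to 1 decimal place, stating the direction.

Leg 1 (118°, 5 km): east 5 sin 118° = 4.41, north 5 cos 118° = -2.35
Leg 2 (248°, 10 km): east 10 sin 248° = -9.27, north 10 cos 248° = -3.75
Leg 3 (015°, 8 km): east 8 sin 15° = 2.07, north 8 cos 15° = 7.73
Net north component: 1.63 km.

1.6 km north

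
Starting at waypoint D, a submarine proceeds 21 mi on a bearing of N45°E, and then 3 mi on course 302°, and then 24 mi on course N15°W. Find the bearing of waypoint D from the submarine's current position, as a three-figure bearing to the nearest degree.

Leg 1 (N45°E, 21 mi): east 21 sin 45° = 14.85, north 21 cos 45° = 14.85
Leg 2 (302°, 3 mi): east 3 sin 302° = -2.54, north 3 cos 302° = 1.59
Leg 3 (N15°W, 24 mi): east 24 sin 345° = -6.21, north 24 cos 345° = 23.18
Net displacement: 6.09 east, 39.62 north. Direction back to start is (-6.09, -39.62): bearing = atan2(-6.09, -39.62) mod 360° = 188.74° ≈ 189°.

189°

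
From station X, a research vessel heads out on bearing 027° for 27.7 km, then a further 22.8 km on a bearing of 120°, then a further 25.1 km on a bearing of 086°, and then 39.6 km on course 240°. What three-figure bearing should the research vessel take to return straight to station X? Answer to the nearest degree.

Leg 1 (027°, 27.7 km): east 27.7 sin 27° = 12.58, north 27.7 cos 27° = 24.68
Leg 2 (120°, 22.8 km): east 22.8 sin 120° = 19.75, north 22.8 cos 120° = -11.40
Leg 3 (086°, 25.1 km): east 25.1 sin 86° = 25.04, north 25.1 cos 86° = 1.75
Leg 4 (240°, 39.6 km): east 39.6 sin 240° = -34.29, north 39.6 cos 240° = -19.80
Net displacement: 23.07 east, -4.77 north. Direction back to start is (-23.07, 4.77): bearing = atan2(-23.07, 4.77) mod 360° = 281.68° ≈ 282°.

282°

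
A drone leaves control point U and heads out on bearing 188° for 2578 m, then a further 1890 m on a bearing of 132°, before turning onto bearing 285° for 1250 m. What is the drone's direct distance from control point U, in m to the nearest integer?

Leg 1 (188°, 2578 m): east 2578 sin 188° = -358.79, north 2578 cos 188° = -2552.91
Leg 2 (132°, 1890 m): east 1890 sin 132° = 1404.54, north 1890 cos 132° = -1264.66
Leg 3 (285°, 1250 m): east 1250 sin 285° = -1207.41, north 1250 cos 285° = 323.52
Net: -161.65 east, -3494.04 north. Distance = √((-161.65)² + (-3494.04)²) = 3497.782 m.

3498 m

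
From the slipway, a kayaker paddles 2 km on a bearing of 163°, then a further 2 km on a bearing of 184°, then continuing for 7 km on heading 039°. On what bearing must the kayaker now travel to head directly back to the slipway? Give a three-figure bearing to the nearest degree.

252°

Leg 1 (163°, 2 km): east 2 sin 163° = 0.58, north 2 cos 163° = -1.91
Leg 2 (184°, 2 km): east 2 sin 184° = -0.14, north 2 cos 184° = -2.00
Leg 3 (039°, 7 km): east 7 sin 39° = 4.41, north 7 cos 39° = 5.44
Net displacement: 4.85 east, 1.53 north. Direction back to start is (-4.85, -1.53): bearing = atan2(-4.85, -1.53) mod 360° = 252.47° ≈ 252°.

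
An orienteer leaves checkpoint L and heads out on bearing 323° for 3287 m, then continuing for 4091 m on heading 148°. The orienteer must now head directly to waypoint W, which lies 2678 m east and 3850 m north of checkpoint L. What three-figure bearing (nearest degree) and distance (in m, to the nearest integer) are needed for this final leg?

Leg 1 (323°, 3287 m): east 3287 sin 323° = -1978.17, north 3287 cos 323° = 2625.11
Leg 2 (148°, 4091 m): east 4091 sin 148° = 2167.90, north 4091 cos 148° = -3469.36
Current position: (189.73, -844.25). Target: (2678, 3850). Remaining: Δeast = 2488.27, Δnorth = 4694.25.
Bearing = atan2(2488.27, 4694.25) mod 360° = 27.93°; distance = √((2488.27)² + (4694.25)²) = 5312.951 m.

028°, 5313 m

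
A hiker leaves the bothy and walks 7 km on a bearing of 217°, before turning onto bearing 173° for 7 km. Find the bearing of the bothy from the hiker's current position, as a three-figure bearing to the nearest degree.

015°

Leg 1 (217°, 7 km): east 7 sin 217° = -4.21, north 7 cos 217° = -5.59
Leg 2 (173°, 7 km): east 7 sin 173° = 0.85, north 7 cos 173° = -6.95
Net displacement: -3.36 east, -12.54 north. Direction back to start is (3.36, 12.54): bearing = atan2(3.36, 12.54) mod 360° = 15.00° ≈ 015°.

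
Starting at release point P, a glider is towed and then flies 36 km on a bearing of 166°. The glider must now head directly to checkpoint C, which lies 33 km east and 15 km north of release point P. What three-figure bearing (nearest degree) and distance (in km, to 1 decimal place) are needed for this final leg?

Leg 1 (166°, 36 km): east 36 sin 166° = 8.71, north 36 cos 166° = -34.93
Current position: (8.71, -34.93). Target: (33, 15). Remaining: Δeast = 24.29, Δnorth = 49.93.
Bearing = atan2(24.29, 49.93) mod 360° = 25.94°; distance = √((24.29)² + (49.93)²) = 55.526 km.

026°, 55.5 km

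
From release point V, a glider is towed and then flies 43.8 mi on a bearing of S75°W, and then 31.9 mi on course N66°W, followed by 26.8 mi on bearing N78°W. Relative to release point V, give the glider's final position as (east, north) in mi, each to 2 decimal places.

Leg 1 (S75°W, 43.8 mi): east 43.8 sin 255° = -42.31, north 43.8 cos 255° = -11.34
Leg 2 (N66°W, 31.9 mi): east 31.9 sin 294° = -29.14, north 31.9 cos 294° = 12.97
Leg 3 (N78°W, 26.8 mi): east 26.8 sin 282° = -26.21, north 26.8 cos 282° = 5.57
Summing: -97.66 mi east, 7.21 mi north → (-97.66, 7.21).

(-97.66, 7.21)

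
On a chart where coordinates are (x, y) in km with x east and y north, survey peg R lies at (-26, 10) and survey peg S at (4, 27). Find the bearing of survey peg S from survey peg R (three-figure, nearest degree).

060°

Δeast = 4 − -26 = 30.00; Δnorth = 27 − 10 = 17.00.
Bearing = atan2(Δeast, Δnorth) mod 360° = 60.46° ≈ 060°.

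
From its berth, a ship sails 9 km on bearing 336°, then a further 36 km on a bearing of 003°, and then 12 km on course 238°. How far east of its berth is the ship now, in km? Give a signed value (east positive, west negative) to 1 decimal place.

-12.0 km

Leg 1 (336°, 9 km): east 9 sin 336° = -3.66, north 9 cos 336° = 8.22
Leg 2 (003°, 36 km): east 36 sin 3° = 1.88, north 36 cos 3° = 35.95
Leg 3 (238°, 12 km): east 12 sin 238° = -10.18, north 12 cos 238° = -6.36
Net east component: -11.95 km.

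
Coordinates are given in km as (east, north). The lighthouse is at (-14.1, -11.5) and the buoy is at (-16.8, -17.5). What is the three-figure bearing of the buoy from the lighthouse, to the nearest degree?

204°

Δeast = -16.8 − -14.1 = -2.70; Δnorth = -17.5 − -11.5 = -6.00.
Bearing = atan2(Δeast, Δnorth) mod 360° = 204.23° ≈ 204°.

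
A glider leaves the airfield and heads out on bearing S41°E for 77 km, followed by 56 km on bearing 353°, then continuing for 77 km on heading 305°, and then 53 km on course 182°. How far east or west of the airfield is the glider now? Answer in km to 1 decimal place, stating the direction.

21.2 km west

Leg 1 (S41°E, 77 km): east 77 sin 139° = 50.52, north 77 cos 139° = -58.11
Leg 2 (353°, 56 km): east 56 sin 353° = -6.82, north 56 cos 353° = 55.58
Leg 3 (305°, 77 km): east 77 sin 305° = -63.07, north 77 cos 305° = 44.17
Leg 4 (182°, 53 km): east 53 sin 182° = -1.85, north 53 cos 182° = -52.97
Net east component: -21.23 km.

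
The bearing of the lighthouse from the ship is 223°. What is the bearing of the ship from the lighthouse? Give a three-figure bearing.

043°

Back-bearing = 223° − 180° = 043°.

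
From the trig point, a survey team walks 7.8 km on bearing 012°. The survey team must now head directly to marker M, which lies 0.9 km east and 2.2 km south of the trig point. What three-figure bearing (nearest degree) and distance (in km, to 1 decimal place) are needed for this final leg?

Leg 1 (012°, 7.8 km): east 7.8 sin 12° = 1.62, north 7.8 cos 12° = 7.63
Current position: (1.62, 7.63). Target: (0.9, -2.2). Remaining: Δeast = -0.72, Δnorth = -9.83.
Bearing = atan2(-0.72, -9.83) mod 360° = 184.20°; distance = √((-0.72)² + (-9.83)²) = 9.856 km.

184°, 9.9 km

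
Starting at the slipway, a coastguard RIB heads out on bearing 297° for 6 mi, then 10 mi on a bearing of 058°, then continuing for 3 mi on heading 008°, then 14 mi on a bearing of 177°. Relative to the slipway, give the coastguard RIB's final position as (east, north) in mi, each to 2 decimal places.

(4.28, -2.99)

Leg 1 (297°, 6 mi): east 6 sin 297° = -5.35, north 6 cos 297° = 2.72
Leg 2 (058°, 10 mi): east 10 sin 58° = 8.48, north 10 cos 58° = 5.30
Leg 3 (008°, 3 mi): east 3 sin 8° = 0.42, north 3 cos 8° = 2.97
Leg 4 (177°, 14 mi): east 14 sin 177° = 0.73, north 14 cos 177° = -13.98
Summing: 4.28 mi east, -2.99 mi north → (4.28, -2.99).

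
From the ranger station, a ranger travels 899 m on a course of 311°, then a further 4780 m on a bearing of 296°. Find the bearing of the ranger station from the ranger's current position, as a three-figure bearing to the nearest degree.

118°

Leg 1 (311°, 899 m): east 899 sin 311° = -678.48, north 899 cos 311° = 589.80
Leg 2 (296°, 4780 m): east 4780 sin 296° = -4296.24, north 4780 cos 296° = 2095.41
Net displacement: -4974.72 east, 2685.21 north. Direction back to start is (4974.72, -2685.21): bearing = atan2(4974.72, -2685.21) mod 360° = 118.36° ≈ 118°.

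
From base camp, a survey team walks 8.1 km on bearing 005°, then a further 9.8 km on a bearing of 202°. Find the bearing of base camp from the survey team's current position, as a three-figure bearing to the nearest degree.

Leg 1 (005°, 8.1 km): east 8.1 sin 5° = 0.71, north 8.1 cos 5° = 8.07
Leg 2 (202°, 9.8 km): east 9.8 sin 202° = -3.67, north 9.8 cos 202° = -9.09
Net displacement: -2.97 east, -1.02 north. Direction back to start is (2.97, 1.02): bearing = atan2(2.97, 1.02) mod 360° = 71.07° ≈ 071°.

071°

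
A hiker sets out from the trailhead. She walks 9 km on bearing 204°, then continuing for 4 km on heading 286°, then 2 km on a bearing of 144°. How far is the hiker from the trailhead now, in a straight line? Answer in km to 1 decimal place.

Leg 1 (204°, 9 km): east 9 sin 204° = -3.66, north 9 cos 204° = -8.22
Leg 2 (286°, 4 km): east 4 sin 286° = -3.85, north 4 cos 286° = 1.10
Leg 3 (144°, 2 km): east 2 sin 144° = 1.18, north 2 cos 144° = -1.62
Net: -6.33 east, -8.74 north. Distance = √((-6.33)² + (-8.74)²) = 10.789 km.

10.8 km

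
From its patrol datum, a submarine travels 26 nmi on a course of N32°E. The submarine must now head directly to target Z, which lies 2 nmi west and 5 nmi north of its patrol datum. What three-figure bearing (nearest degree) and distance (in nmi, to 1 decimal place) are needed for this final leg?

Leg 1 (N32°E, 26 nmi): east 26 sin 32° = 13.78, north 26 cos 32° = 22.05
Current position: (13.78, 22.05). Target: (-2, 5). Remaining: Δeast = -15.78, Δnorth = -17.05.
Bearing = atan2(-15.78, -17.05) mod 360° = 222.78°; distance = √((-15.78)² + (-17.05)²) = 23.230 nmi.

223°, 23.2 nmi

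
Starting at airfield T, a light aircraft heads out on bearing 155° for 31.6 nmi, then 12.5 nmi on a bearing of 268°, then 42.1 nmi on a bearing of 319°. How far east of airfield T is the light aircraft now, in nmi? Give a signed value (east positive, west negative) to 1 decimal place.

Leg 1 (155°, 31.6 nmi): east 31.6 sin 155° = 13.35, north 31.6 cos 155° = -28.64
Leg 2 (268°, 12.5 nmi): east 12.5 sin 268° = -12.49, north 12.5 cos 268° = -0.44
Leg 3 (319°, 42.1 nmi): east 42.1 sin 319° = -27.62, north 42.1 cos 319° = 31.77
Net east component: -26.76 nmi.

-26.8 nmi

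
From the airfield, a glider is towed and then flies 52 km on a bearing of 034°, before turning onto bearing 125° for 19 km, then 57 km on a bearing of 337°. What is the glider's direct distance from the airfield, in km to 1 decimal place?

87.6 km

Leg 1 (034°, 52 km): east 52 sin 34° = 29.08, north 52 cos 34° = 43.11
Leg 2 (125°, 19 km): east 19 sin 125° = 15.56, north 19 cos 125° = -10.90
Leg 3 (337°, 57 km): east 57 sin 337° = -22.27, north 57 cos 337° = 52.47
Net: 22.37 east, 84.68 north. Distance = √((22.37)² + (84.68)²) = 87.586 km.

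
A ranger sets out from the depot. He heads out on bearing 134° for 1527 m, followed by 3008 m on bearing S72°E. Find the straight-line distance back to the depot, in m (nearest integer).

Leg 1 (134°, 1527 m): east 1527 sin 134° = 1098.43, north 1527 cos 134° = -1060.74
Leg 2 (S72°E, 3008 m): east 3008 sin 108° = 2860.78, north 3008 cos 108° = -929.52
Net: 3959.21 east, -1990.27 north. Distance = √((3959.21)² + (-1990.27)²) = 4431.309 m.

4431 m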